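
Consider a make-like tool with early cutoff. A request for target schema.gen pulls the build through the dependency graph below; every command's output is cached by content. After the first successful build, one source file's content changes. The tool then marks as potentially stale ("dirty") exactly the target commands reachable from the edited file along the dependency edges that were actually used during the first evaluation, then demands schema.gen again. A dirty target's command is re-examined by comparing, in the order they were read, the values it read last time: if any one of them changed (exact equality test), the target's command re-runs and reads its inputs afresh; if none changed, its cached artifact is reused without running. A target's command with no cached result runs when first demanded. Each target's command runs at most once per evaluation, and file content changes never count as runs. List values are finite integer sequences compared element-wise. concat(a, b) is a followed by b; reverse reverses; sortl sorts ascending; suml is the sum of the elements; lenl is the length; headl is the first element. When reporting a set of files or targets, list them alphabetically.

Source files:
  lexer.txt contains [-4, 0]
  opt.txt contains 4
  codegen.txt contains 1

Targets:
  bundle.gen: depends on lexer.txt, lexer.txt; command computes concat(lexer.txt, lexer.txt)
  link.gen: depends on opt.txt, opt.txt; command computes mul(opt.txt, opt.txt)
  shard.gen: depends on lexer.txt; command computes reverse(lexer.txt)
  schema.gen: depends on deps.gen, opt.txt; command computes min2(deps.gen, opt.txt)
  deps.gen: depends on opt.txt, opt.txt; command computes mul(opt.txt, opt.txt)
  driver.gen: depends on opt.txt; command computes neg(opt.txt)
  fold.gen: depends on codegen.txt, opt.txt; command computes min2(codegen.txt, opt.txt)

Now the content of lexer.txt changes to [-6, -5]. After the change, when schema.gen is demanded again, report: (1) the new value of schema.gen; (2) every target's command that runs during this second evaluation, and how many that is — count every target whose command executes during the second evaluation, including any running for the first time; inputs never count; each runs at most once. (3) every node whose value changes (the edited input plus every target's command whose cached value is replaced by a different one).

Demanding schema.gen again yields 4.
0 target commands run: none.
The nodes whose values change: lexer.txt.
Note the shortcut — lexer.txt feeds only undemanded nodes, so no recomputation happens.

First demand of the output computes:
  deps.gen = mul(4, 4) = 16
  schema.gen = min2(16, 4) = 4

After the edit, cleaning proceeds:
  lexer.txt only reaches undemanded nodes; the second demand re-runs nothing.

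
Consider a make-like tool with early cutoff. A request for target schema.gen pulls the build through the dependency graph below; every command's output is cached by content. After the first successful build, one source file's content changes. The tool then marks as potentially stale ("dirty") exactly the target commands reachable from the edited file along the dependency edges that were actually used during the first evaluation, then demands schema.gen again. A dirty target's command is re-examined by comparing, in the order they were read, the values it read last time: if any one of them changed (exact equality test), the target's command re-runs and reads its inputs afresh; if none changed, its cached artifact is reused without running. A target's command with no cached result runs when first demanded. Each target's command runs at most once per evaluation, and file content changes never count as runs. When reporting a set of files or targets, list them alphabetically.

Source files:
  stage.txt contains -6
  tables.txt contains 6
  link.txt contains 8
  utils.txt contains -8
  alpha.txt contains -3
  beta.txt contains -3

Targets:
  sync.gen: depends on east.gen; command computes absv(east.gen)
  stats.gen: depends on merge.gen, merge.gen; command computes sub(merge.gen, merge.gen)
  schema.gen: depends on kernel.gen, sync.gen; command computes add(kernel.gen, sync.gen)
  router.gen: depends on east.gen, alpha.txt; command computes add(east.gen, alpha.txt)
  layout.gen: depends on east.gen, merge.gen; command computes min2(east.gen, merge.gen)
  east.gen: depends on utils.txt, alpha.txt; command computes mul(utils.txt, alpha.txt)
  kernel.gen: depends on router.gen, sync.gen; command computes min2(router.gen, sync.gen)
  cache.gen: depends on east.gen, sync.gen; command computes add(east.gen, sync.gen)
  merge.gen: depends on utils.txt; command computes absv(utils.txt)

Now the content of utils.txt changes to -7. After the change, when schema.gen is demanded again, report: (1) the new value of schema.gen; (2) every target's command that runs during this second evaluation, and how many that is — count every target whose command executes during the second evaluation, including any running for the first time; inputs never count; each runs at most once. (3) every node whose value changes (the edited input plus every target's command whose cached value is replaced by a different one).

Demanding schema.gen again yields 39.
5 target commands run: east.gen, kernel.gen, router.gen, schema.gen, sync.gen.
The nodes whose values change: east.gen, kernel.gen, router.gen, schema.gen, sync.gen, utils.txt.

First demand of the output computes:
  east.gen = mul(-8, -3) = 24
  router.gen = add(24, -3) = 21
  sync.gen = absv(24) = 24
  kernel.gen = min2(21, 24) = 21
  schema.gen = add(21, 24) = 45

After the edit, cleaning proceeds:
  east.gen: a read changed (utils.txt -8->-7) — executes, giving 21.
  router.gen: a read changed (east.gen 24->21) — executes, giving 18.
  sync.gen: a read changed (east.gen 24->21) — executes, giving 21.
  kernel.gen: a read changed (router.gen 21->18; sync.gen 24->21) — executes, giving 18.
  schema.gen: a read changed (kernel.gen 21->18; sync.gen 24->21) — executes, giving 39.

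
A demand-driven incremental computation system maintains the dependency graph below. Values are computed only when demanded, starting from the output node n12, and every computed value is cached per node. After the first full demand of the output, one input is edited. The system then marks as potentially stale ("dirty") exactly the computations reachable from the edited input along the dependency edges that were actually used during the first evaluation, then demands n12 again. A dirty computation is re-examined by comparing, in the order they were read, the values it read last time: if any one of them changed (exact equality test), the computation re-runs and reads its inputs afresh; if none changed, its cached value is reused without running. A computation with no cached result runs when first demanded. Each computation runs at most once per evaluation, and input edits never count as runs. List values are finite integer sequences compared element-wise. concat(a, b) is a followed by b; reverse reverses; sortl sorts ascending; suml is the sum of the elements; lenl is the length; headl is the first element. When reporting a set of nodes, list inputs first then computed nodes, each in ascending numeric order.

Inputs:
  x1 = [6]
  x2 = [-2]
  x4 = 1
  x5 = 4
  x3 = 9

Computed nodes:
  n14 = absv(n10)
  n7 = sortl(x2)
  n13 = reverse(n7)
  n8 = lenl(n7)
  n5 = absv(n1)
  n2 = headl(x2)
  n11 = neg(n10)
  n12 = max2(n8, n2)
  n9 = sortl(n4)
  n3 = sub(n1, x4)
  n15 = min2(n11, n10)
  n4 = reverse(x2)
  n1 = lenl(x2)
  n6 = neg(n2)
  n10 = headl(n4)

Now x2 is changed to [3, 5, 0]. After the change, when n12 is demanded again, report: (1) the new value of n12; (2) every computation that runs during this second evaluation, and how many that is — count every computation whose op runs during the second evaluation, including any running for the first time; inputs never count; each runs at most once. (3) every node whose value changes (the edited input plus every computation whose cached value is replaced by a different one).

First evaluation (everything demanded from the output):
  n2 = headl([-2]) = -2
  n7 = sortl([-2]) = [-2]
  n8 = lenl([-2]) = 1
  n12 = max2(1, -2) = 1

Propagation after the edit:
  n2: runs — x2 [-2]->[3, 5, 0]; result 3.
  n7: runs — x2 [-2]->[3, 5, 0]; result [0, 3, 5].
  n8: runs — n7 [-2]->[0, 3, 5]; result 3.
  n12: runs — n8 1->3; n2 -2->3; result 3.

New value of n12: 3.
Computations that run: n2, n7, n8, n12 — 4 in total.
Values that change: x2, n2, n7, n8, n12.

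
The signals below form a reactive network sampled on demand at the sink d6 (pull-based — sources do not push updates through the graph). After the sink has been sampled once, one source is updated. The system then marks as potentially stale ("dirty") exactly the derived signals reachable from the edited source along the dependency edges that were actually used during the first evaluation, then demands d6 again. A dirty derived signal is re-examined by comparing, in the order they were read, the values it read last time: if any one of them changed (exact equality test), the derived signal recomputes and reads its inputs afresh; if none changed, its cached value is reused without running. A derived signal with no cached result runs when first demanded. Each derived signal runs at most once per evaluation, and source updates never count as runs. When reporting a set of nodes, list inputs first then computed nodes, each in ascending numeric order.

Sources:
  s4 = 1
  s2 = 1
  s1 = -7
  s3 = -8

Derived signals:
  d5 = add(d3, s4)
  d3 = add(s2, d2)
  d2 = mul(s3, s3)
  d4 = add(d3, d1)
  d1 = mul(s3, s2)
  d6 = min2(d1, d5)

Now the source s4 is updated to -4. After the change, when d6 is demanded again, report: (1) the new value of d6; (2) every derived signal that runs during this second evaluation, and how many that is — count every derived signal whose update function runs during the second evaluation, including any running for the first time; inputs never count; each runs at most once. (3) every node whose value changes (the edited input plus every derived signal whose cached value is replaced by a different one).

Initial pass — values computed on the first demand:
  d1 = mul(-8, 1) = -8
  d2 = mul(-8, -8) = 64
  d3 = add(1, 64) = 65
  d5 = add(65, 1) = 66
  d6 = min2(-8, 66) = -8

Second demand — change propagation:
  d5: re-runs because s4 1->-4; new result 61.
  d6: re-runs because d5 66->61; new result -8 (unchanged).

d6 now evaluates to -8.
Run set: d5, d6 (2 run).
Changed values: s4, d5.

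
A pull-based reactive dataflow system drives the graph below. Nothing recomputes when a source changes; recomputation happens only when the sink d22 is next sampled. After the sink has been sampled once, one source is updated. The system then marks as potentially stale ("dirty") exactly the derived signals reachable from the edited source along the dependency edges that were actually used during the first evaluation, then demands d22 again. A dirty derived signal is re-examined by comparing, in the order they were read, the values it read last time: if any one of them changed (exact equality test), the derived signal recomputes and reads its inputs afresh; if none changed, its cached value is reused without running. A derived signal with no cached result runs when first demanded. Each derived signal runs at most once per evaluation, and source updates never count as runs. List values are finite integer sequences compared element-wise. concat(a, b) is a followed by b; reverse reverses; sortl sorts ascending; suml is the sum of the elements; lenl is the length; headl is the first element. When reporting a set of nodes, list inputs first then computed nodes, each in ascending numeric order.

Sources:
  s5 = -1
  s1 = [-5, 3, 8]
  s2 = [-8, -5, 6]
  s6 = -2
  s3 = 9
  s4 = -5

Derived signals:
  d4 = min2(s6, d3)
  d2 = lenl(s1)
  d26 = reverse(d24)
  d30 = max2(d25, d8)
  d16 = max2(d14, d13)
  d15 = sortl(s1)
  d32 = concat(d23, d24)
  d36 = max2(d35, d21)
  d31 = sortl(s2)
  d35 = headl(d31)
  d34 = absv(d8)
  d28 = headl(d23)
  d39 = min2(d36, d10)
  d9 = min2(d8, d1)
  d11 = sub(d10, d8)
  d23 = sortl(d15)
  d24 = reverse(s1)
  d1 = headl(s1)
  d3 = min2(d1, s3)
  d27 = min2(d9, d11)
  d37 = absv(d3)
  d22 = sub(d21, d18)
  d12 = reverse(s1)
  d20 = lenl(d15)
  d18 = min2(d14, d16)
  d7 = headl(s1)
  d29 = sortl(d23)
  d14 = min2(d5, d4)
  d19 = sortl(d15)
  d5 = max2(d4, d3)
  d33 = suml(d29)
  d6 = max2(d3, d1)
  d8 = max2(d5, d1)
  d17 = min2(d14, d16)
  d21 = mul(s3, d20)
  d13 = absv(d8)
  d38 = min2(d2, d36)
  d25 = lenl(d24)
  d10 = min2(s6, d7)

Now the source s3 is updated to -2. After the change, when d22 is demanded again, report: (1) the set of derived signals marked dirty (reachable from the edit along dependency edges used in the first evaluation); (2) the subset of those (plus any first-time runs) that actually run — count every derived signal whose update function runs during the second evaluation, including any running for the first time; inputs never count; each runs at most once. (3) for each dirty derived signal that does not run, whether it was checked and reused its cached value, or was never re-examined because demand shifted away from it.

Marked dirty: d3, d4, d5, d8, d13, d14, d16, d18, d21, d22.
Derived signals that run: d3, d21, d22 — 3 in total.
Checked but reused from cache: d4, d5, d8, d13, d14, d16, d18.
Key observation: the cutoff stops propagation at d4 — its inputs' values are unchanged, so it reuses its cache.

First evaluation (everything demanded from the output):
  d1 = headl([-5, 3, 8]) = -5
  d3 = min2(-5, 9) = -5
  d4 = min2(-2, -5) = -5
  d5 = max2(-5, -5) = -5
  d8 = max2(-5, -5) = -5
  d13 = absv(-5) = 5
  d14 = min2(-5, -5) = -5
  d15 = sortl([-5, 3, 8]) = [-5, 3, 8]
  d16 = max2(-5, 5) = 5
  d18 = min2(-5, 5) = -5
  d20 = lenl([-5, 3, 8]) = 3
  d21 = mul(9, 3) = 27
  d22 = sub(27, -5) = 32

Propagation after the edit:
  d3: runs — s3 9->-2; result -5 (same value as before).
  d4: checked — values it read are unchanged (s6 unchanged, d3 unchanged); reused cached -5 without running.
  d5: checked — values it read are unchanged (d4 unchanged, d3 unchanged); reused cached -5 without running.
  d8: checked — values it read are unchanged (d5 unchanged, d1 unchanged); reused cached -5 without running.
  d13: checked — values it read are unchanged (d8 unchanged); reused cached 5 without running.
  d14: checked — values it read are unchanged (d5 unchanged, d4 unchanged); reused cached -5 without running.
  d16: checked — values it read are unchanged (d14 unchanged, d13 unchanged); reused cached 5 without running.
  d18: checked — values it read are unchanged (d14 unchanged, d16 unchanged); reused cached -5 without running.
  d21: runs — s3 9->-2; result -6.
  d22: runs — d21 27->-6; result -1.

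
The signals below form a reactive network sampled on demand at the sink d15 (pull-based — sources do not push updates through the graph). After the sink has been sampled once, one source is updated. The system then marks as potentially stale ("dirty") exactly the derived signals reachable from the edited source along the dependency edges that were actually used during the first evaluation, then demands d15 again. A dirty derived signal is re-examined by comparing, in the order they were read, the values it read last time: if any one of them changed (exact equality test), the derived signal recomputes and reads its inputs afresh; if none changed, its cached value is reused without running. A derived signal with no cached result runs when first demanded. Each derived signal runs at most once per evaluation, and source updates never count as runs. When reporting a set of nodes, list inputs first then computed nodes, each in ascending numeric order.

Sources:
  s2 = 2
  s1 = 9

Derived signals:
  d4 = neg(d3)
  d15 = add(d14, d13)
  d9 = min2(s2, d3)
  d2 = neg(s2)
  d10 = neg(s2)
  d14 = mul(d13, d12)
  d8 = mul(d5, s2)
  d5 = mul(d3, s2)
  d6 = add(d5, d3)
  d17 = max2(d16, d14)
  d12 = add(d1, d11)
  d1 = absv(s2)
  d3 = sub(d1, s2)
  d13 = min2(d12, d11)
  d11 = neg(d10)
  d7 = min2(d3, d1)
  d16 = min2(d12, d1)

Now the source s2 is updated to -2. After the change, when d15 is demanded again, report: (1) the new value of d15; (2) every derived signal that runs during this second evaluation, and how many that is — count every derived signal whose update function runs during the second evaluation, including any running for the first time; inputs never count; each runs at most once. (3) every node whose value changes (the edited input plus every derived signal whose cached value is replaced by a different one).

d15 now evaluates to -2.
Run set: d1, d10, d11, d12, d13, d14, d15 (7 run).
Changed values: s2, d10, d11, d12, d13, d14, d15.

Initial pass — values computed on the first demand:
  d1 = absv(2) = 2
  d10 = neg(2) = -2
  d11 = neg(-2) = 2
  d12 = add(2, 2) = 4
  d13 = min2(4, 2) = 2
  d14 = mul(2, 4) = 8
  d15 = add(8, 2) = 10

Second demand — change propagation:
  d1: re-runs because s2 2->-2; new result 2 (unchanged).
  d10: re-runs because s2 2->-2; new result 2.
  d11: re-runs because d10 -2->2; new result -2.
  d12: re-runs because d11 2->-2; new result 0.
  d13: re-runs because d12 4->0; d11 2->-2; new result -2.
  d14: re-runs because d13 2->-2; d12 4->0; new result 0.
  d15: re-runs because d14 8->0; d13 2->-2; new result -2.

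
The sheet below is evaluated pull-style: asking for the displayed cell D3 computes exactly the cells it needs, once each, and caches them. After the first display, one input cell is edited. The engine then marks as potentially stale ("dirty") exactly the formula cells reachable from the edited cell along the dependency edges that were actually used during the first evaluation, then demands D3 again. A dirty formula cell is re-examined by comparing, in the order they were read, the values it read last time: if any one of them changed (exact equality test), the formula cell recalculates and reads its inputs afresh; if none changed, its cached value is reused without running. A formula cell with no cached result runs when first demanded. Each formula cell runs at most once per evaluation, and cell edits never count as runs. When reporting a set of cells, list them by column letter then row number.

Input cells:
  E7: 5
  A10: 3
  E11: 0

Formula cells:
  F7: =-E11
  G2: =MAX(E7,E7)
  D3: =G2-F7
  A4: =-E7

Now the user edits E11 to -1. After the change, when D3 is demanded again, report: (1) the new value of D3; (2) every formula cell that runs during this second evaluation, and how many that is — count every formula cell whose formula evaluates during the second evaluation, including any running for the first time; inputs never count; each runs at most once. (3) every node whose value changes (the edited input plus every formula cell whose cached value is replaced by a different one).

Demanding D3 again yields 4.
2 formula cells run: D3, F7.
The nodes whose values change: D3, E11, F7.

First demand of the output computes:
  F7 = -(0) = 0
  G2 = MAX(5, 5) = 5
  D3 = 5 - 0 = 5

After the edit, cleaning proceeds:
  F7: a read changed (E11 0->-1) — executes, giving 1.
  D3: a read changed (F7 0->1) — executes, giving 4.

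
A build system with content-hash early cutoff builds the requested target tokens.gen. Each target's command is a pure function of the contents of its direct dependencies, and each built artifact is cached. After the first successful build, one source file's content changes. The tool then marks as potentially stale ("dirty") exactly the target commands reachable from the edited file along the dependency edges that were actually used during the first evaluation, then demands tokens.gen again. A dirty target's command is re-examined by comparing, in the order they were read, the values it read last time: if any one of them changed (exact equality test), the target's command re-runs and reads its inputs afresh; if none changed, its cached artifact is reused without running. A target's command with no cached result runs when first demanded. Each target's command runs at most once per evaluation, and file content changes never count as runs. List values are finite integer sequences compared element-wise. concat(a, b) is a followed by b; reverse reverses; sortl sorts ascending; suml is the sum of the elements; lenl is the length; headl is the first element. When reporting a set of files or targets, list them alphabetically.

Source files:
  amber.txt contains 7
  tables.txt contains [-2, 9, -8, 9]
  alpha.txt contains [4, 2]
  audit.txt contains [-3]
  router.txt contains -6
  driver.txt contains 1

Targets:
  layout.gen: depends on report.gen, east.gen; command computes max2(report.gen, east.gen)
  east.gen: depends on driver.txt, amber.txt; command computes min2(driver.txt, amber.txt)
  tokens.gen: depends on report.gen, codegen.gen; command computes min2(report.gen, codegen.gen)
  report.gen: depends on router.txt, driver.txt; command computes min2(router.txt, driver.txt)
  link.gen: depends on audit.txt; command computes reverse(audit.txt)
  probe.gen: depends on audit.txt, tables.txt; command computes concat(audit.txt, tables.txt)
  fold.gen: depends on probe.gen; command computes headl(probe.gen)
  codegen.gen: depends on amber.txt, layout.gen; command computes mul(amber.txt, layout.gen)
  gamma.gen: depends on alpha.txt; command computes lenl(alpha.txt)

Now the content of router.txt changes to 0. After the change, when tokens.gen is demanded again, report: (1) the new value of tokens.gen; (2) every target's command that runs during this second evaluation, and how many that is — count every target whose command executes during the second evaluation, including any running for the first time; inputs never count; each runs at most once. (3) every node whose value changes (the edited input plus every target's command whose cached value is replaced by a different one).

New value of tokens.gen: 0.
Target commands that run: layout.gen, report.gen, tokens.gen — 3 in total.
Values that change: report.gen, router.txt, tokens.gen.
Key observation: the cutoff stops propagation at codegen.gen — its inputs' values are unchanged, so it reuses its cache.

First evaluation (everything demanded from the output):
  east.gen = min2(1, 7) = 1
  report.gen = min2(-6, 1) = -6
  layout.gen = max2(-6, 1) = 1
  codegen.gen = mul(7, 1) = 7
  tokens.gen = min2(-6, 7) = -6

Propagation after the edit:
  report.gen: runs — router.txt -6->0; result 0.
  layout.gen: runs — report.gen -6->0; result 1 (same value as before).
  codegen.gen: checked — values it read are unchanged (amber.txt unchanged, layout.gen unchanged); reused cached 7 without running.
  tokens.gen: runs — report.gen -6->0; result 0.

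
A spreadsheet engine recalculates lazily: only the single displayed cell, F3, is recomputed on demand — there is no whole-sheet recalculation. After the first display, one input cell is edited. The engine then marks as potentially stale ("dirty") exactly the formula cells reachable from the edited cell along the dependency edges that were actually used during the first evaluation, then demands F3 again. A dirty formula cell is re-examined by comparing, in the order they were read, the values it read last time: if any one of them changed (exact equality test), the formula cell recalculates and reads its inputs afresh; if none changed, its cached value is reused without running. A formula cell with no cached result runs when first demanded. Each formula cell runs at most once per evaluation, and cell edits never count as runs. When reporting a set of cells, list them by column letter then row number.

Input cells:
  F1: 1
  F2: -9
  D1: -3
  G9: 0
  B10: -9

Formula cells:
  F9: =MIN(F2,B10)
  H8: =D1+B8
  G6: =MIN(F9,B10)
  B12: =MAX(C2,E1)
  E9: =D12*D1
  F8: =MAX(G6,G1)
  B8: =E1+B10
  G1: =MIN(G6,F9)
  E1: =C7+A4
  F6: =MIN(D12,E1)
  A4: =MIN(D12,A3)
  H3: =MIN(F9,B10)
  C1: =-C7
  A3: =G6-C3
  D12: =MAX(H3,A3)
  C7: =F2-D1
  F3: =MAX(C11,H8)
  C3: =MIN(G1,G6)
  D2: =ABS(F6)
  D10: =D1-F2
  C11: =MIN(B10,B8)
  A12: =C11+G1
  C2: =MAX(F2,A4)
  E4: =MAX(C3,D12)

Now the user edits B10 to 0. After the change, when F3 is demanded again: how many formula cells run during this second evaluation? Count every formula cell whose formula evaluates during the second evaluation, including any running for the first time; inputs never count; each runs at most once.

First evaluation (everything demanded from the output):
  C7 = -9 - -3 = -6
  F9 = MIN(-9, -9) = -9
  G6 = MIN(-9, -9) = -9
  G1 = MIN(-9, -9) = -9
  C3 = MIN(-9, -9) = -9
  A3 = -9 - -9 = 0
  H3 = MIN(-9, -9) = -9
  D12 = MAX(-9, 0) = 0
  A4 = MIN(0, 0) = 0
  E1 = -6 + 0 = -6
  B8 = -6 + -9 = -15
  C11 = MIN(-9, -15) = -15
  H8 = -3 + -15 = -18
  F3 = MAX(-15, -18) = -15

Propagation after the edit:
  F9: runs — B10 -9->0; result -9 (same value as before).
  G6: runs — B10 -9->0; result -9 (same value as before).
  G1: checked — values it read are unchanged (G6 unchanged, F9 unchanged); reused cached -9 without running.
  C3: checked — values it read are unchanged (G1 unchanged, G6 unchanged); reused cached -9 without running.
  A3: checked — values it read are unchanged (G6 unchanged, C3 unchanged); reused cached 0 without running.
  H3: runs — B10 -9->0; result -9 (same value as before).
  D12: checked — values it read are unchanged (H3 unchanged, A3 unchanged); reused cached 0 without running.
  A4: checked — values it read are unchanged (D12 unchanged, A3 unchanged); reused cached 0 without running.
  E1: checked — values it read are unchanged (C7 unchanged, A4 unchanged); reused cached -6 without running.
  B8: runs — B10 -9->0; result -6.
  C11: runs — B10 -9->0; B8 -15->-6; result -6.
  H8: runs — B8 -15->-6; result -9.
  F3: runs — C11 -15->-6; H8 -18->-9; result -6.

Key observation: the cutoff stops propagation at G1 — its inputs' values are unchanged, so it reuses its cache.

Formula cells that run: B8, C11, F3, F9, G6, H3, H8 — 7 in total.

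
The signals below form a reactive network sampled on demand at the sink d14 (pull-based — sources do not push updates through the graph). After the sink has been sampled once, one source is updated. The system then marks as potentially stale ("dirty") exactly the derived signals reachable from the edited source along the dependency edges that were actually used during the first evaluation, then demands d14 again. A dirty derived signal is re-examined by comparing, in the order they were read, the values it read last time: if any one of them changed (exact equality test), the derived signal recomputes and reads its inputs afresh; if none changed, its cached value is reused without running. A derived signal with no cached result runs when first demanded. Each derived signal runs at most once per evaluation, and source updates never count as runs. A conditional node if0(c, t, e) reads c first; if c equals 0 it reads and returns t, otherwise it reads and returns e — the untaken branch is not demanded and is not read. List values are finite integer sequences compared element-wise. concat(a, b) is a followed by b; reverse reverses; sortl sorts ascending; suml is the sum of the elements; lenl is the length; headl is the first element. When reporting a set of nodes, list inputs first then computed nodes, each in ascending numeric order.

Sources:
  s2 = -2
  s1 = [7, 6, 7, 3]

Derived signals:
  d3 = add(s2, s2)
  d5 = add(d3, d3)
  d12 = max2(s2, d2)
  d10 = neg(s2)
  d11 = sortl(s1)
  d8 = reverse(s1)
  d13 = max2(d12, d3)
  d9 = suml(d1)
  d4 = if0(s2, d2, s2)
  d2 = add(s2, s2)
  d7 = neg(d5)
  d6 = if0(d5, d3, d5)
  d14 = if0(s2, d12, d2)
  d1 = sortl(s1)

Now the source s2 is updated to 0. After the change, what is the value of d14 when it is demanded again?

d14 now evaluates to 0.
The important point: the flipped condition pulls in fresh nodes; d12 runs for the first time.

Initial pass — values computed on the first demand:
  d2 = add(-2, -2) = -4
  d14 = if0(s2=-2 -> else branch d2) = -4

Second demand — change propagation:
  d2: re-runs because s2 -2->0; s2 -2->0; new result 0.
  d12: newly demanded (no cache) — executes and yields 0.
  d14: re-runs because s2 -2->0; d2 -4->0; new result 0.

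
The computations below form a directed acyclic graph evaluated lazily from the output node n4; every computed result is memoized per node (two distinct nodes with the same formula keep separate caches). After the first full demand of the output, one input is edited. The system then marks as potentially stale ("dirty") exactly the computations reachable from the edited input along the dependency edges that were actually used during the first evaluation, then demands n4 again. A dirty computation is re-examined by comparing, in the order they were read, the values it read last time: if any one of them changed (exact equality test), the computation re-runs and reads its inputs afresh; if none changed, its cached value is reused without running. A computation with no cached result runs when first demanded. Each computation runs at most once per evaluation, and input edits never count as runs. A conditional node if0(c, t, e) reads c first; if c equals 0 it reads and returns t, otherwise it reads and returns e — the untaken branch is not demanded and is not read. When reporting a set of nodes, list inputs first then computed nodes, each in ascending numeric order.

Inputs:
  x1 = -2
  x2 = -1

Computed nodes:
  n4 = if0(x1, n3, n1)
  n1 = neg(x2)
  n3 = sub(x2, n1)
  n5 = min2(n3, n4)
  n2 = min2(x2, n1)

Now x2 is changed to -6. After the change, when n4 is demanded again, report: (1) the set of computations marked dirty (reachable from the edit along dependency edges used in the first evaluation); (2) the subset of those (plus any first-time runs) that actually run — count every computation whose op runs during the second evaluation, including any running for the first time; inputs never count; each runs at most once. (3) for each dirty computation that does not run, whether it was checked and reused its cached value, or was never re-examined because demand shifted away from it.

First demand of the output computes:
  n1 = neg(-1) = 1
  n4 = if0(x1=-2 -> else branch n1) = 1

After the edit, cleaning proceeds:
  n1: a read changed (x2 -1->-6) — executes, giving 6.
  n4: a read changed (n1 1->6) — executes, giving 6.

The edit dirties: n1, n4.
2 computations run: n1, n4.
No dirty computation escaped a run.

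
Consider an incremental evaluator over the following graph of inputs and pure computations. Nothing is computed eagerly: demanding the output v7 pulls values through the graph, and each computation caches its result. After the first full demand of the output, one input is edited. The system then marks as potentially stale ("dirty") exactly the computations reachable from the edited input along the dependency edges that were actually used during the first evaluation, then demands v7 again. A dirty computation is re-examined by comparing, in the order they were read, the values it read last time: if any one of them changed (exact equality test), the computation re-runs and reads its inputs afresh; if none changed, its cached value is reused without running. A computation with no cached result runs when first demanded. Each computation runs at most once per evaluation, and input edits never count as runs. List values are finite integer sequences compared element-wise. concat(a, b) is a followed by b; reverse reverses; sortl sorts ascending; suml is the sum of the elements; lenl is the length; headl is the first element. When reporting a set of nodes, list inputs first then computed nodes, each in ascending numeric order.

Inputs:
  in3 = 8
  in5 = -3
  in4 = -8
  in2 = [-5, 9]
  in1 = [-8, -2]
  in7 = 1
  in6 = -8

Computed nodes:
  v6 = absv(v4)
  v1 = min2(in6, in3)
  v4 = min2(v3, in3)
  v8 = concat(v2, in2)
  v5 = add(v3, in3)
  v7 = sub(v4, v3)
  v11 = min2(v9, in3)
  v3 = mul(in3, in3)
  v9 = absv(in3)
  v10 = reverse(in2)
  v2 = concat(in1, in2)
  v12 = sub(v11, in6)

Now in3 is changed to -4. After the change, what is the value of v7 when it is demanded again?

Initial pass — values computed on the first demand:
  v3 = mul(8, 8) = 64
  v4 = min2(64, 8) = 8
  v7 = sub(8, 64) = -56

Second demand — change propagation:
  v3: re-runs because in3 8->-4; in3 8->-4; new result 16.
  v4: re-runs because v3 64->16; in3 8->-4; new result -4.
  v7: re-runs because v4 8->-4; v3 64->16; new result -20.

v7 now evaluates to -20.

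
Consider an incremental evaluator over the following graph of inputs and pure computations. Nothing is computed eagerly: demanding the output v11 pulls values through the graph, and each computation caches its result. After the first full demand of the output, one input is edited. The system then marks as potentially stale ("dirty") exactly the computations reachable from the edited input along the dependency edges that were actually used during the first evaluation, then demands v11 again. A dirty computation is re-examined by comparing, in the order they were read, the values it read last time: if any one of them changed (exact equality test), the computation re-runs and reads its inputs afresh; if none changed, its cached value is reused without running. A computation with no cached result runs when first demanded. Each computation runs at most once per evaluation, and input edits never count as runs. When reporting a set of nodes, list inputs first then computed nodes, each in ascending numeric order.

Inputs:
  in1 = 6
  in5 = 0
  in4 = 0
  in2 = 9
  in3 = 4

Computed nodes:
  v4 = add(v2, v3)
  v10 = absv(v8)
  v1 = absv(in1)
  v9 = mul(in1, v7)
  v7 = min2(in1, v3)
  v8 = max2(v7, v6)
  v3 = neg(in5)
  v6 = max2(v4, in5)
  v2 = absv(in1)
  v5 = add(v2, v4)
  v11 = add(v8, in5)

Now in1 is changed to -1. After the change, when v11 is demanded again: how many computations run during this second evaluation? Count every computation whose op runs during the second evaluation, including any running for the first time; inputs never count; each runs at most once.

Run set: v2, v4, v6, v7, v8, v11 (6 run).

Initial pass — values computed on the first demand:
  v2 = absv(6) = 6
  v3 = neg(0) = 0
  v4 = add(6, 0) = 6
  v6 = max2(6, 0) = 6
  v7 = min2(6, 0) = 0
  v8 = max2(0, 6) = 6
  v11 = add(6, 0) = 6

Second demand — change propagation:
  v2: re-runs because in1 6->-1; new result 1.
  v4: re-runs because v2 6->1; new result 1.
  v6: re-runs because v4 6->1; new result 1.
  v7: re-runs because in1 6->-1; new result -1.
  v8: re-runs because v7 0->-1; v6 6->1; new result 1.
  v11: re-runs because v8 6->1; new result 1.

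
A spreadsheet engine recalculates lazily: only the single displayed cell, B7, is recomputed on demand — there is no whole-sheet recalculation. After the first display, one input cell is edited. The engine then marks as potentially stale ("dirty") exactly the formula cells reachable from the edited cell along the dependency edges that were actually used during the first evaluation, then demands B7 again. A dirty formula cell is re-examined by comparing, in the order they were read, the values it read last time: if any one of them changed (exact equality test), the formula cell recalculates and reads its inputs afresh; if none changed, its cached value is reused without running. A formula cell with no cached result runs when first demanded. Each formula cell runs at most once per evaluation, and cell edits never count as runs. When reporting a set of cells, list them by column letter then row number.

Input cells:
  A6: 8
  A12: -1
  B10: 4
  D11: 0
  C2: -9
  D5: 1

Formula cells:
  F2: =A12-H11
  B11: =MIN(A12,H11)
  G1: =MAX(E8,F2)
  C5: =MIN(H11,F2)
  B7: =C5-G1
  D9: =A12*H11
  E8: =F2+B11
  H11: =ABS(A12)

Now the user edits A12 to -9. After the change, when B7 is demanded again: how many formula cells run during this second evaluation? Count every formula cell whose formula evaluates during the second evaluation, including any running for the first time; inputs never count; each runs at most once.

First evaluation (everything demanded from the output):
  H11 = ABS(-1) = 1
  B11 = MIN(-1, 1) = -1
  F2 = -1 - 1 = -2
  C5 = MIN(1, -2) = -2
  E8 = -2 + -1 = -3
  G1 = MAX(-3, -2) = -2
  B7 = -2 - -2 = 0

Propagation after the edit:
  H11: runs — A12 -1->-9; result 9.
  B11: runs — A12 -1->-9; H11 1->9; result -9.
  F2: runs — A12 -1->-9; H11 1->9; result -18.
  C5: runs — H11 1->9; F2 -2->-18; result -18.
  E8: runs — F2 -2->-18; B11 -1->-9; result -27.
  G1: runs — E8 -3->-27; F2 -2->-18; result -18.
  B7: runs — C5 -2->-18; G1 -2->-18; result 0 (same value as before).

Formula cells that run: B7, B11, C5, E8, F2, G1, H11 — 7 in total.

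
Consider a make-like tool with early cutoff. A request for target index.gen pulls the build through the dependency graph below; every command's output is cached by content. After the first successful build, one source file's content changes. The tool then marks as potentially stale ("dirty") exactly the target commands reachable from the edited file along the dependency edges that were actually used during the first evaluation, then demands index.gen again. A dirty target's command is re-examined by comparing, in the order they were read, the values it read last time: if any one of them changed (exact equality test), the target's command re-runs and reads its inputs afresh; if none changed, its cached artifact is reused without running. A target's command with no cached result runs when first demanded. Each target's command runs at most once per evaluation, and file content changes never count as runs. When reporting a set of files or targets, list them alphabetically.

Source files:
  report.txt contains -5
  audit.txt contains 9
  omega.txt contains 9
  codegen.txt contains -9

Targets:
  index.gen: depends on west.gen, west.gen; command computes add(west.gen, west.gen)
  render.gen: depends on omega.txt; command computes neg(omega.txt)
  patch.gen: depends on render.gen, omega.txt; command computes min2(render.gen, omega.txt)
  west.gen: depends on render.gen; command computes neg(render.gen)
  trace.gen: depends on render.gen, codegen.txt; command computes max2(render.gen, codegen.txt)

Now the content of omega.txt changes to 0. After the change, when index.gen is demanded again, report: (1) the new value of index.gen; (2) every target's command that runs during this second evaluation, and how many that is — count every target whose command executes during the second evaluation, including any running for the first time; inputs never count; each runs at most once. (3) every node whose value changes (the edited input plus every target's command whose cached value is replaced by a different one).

Demanding index.gen again yields 0.
3 target commands run: index.gen, render.gen, west.gen.
The nodes whose values change: index.gen, omega.txt, render.gen, west.gen.

First demand of the output computes:
  render.gen = neg(9) = -9
  west.gen = neg(-9) = 9
  index.gen = add(9, 9) = 18

After the edit, cleaning proceeds:
  render.gen: a read changed (omega.txt 9->0) — executes, giving 0.
  west.gen: a read changed (render.gen -9->0) — executes, giving 0.
  index.gen: a read changed (west.gen 9->0; west.gen 9->0) — executes, giving 0.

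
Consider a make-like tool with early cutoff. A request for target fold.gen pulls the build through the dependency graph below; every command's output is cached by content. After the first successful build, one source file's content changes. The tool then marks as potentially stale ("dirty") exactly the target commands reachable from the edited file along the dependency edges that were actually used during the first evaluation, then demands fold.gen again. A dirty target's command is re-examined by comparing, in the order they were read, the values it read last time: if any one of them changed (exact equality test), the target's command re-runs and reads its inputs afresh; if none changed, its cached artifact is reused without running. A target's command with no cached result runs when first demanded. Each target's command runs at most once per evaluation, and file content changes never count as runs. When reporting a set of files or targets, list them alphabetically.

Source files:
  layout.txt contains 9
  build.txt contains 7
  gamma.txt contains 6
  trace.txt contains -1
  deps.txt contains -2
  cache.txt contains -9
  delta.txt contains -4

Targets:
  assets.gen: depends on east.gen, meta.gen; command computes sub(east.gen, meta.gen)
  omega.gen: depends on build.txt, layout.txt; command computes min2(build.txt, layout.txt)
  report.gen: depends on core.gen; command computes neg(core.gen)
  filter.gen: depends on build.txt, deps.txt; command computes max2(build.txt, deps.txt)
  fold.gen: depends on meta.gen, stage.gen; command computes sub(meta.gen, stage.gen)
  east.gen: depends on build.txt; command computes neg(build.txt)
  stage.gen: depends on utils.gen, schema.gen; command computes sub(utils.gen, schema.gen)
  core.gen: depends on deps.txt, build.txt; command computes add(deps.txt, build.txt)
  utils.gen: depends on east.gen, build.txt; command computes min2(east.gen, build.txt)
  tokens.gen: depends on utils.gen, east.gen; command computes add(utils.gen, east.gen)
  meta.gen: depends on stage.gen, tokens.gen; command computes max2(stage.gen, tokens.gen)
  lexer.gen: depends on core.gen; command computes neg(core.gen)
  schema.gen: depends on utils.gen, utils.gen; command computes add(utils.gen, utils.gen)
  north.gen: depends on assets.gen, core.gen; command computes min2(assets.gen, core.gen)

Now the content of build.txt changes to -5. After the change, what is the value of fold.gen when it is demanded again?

Demanding fold.gen again yields 0.

First demand of the output computes:
  east.gen = neg(7) = -7
  utils.gen = min2(-7, 7) = -7
  schema.gen = add(-7, -7) = -14
  stage.gen = sub(-7, -14) = 7
  tokens.gen = add(-7, -7) = -14
  meta.gen = max2(7, -14) = 7
  fold.gen = sub(7, 7) = 0

After the edit, cleaning proceeds:
  east.gen: a read changed (build.txt 7->-5) — executes, giving 5.
  utils.gen: a read changed (east.gen -7->5; build.txt 7->-5) — executes, giving -5.
  schema.gen: a read changed (utils.gen -7->-5; utils.gen -7->-5) — executes, giving -10.
  stage.gen: a read changed (utils.gen -7->-5; schema.gen -14->-10) — executes, giving 5.
  tokens.gen: a read changed (utils.gen -7->-5; east.gen -7->5) — executes, giving 0.
  meta.gen: a read changed (stage.gen 7->5; tokens.gen -14->0) — executes, giving 5.
  fold.gen: a read changed (meta.gen 7->5; stage.gen 7->5) — executes, giving 0 — identical to its old value.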